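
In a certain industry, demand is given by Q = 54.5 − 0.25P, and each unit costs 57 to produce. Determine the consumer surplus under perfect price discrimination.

CS = 0

Inverting demand: P = 218 − 4Q.
Under first-degree price discrimination the firm charges each unit its demand price and produces up to where P = MC, i.e. Q = 40.25. Consumer surplus is zero; producer surplus equals total surplus.
CS = 0.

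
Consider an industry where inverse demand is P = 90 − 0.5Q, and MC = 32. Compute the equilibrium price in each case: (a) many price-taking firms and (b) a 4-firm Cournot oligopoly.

Competition: P = 32; Cournot: P = 43.6

Under competition P = MC = 32, so Q = (90 − 32)/0.5 = 116.
In a 4-firm Cournot equilibrium, symmetry and the first-order condition give q = (90 − 32)/(2.5) = 23.2. So Q = 92.8 and P = 43.6.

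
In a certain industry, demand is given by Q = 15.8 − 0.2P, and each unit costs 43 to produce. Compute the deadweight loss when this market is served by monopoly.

DWL = 32.4

Inverting demand: P = 79 − 5Q.
Competitive firms price at marginal cost: P = 43, giving Q = 7.2.
A monopolist chooses Q where MR = MC. MR = 79 − 10Q; setting this equal to 43 gives Q = 3.6 and P = 61.
DWL is the triangle between Q = 3.6 and Q = 7.2: ½·(7.2 − 3.6)·(61 − 43) = 32.4.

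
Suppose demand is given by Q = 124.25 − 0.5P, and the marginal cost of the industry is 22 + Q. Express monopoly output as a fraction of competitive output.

Inverting demand: P = 248.5 − 2Q.
A monopolist chooses Q where MR = MC. MR = 248.5 − 4Q; setting this equal to 22 + Q gives Q = 45.3 and P = 157.9.
Competitive equilibrium sets price equal to marginal cost: 248.5 − 2Q = 22 + Q, so Q = 75.5 and P = 97.5.
Ratio Q_m/Q_c = 45.3/75.5 = 0.6.

Q_m/Q_c = 0.6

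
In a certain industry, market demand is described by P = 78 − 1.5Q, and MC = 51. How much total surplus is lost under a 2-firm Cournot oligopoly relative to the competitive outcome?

DWL = 27

Competitive firms price at marginal cost: P = 51, giving Q = 18.
Cournot with 2 identical firms: the symmetric best-response condition is 78 − 4.5q = 51. Each firm produces q = 6, total output Q = 12, price P = 60.
DWL is the triangle between Q = 12 and Q = 18: ½·(18 − 12)·(60 − 51) = 27.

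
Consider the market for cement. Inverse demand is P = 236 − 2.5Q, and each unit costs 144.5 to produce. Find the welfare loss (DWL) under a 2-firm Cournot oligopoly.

DWL = 186.05

Under competition P = MC = 144.5, so Q = (236 − 144.5)/2.5 = 36.6.
In a 2-firm Cournot equilibrium, symmetry and the first-order condition give q = (236 − 144.5)/(7.5) = 12.2. So Q = 24.4 and P = 175.
DWL is the triangle between Q = 24.4 and Q = 36.6: ½·(36.6 − 24.4)·(175 − 144.5) = 186.05.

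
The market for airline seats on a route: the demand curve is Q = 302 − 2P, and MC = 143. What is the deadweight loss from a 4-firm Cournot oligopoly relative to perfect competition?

DWL = 2.56

Inverting demand: P = 151 − 0.5Q.
Perfect competition: P = MC = 143, so 151 − 0.5Q = 143 and Q = 16.
With 4 symmetric Cournot firms, each firm's FOC gives 151 − 2.5q = 143, so q = 3.2, Q = 4·3.2 = 12.8, and P = 144.6.
DWL is the triangle between Q = 12.8 and Q = 16: ½·(16 − 12.8)·(144.6 − 143) = 2.56.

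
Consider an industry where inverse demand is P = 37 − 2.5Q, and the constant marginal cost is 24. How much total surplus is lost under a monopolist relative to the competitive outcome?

DWL = 8.45

Under competition P = MC = 24, so Q = (37 − 24)/2.5 = 5.2.
Monopoly sets MR = MC: 37 − 5Q = 24 ⇒ Q = 2.6, P = 37 − 2.5·2.6 = 30.5.
DWL is the triangle between Q = 2.6 and Q = 5.2: ½·(5.2 − 2.6)·(30.5 − 24) = 8.45.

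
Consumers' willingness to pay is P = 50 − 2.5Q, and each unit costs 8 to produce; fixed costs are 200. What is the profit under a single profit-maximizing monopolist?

Profit = −23.6

The monopolist equates marginal revenue to marginal cost: 50 − 5Q = 8, so Q = 8.4. From demand, P = 29.
Profit = (29 − 8)·8.4 − 200 = −23.6.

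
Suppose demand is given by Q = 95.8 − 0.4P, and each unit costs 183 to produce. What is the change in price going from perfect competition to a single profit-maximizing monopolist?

P rises by 28.25

Inverting demand: P = 239.5 − 2.5Q.
Under competition P = MC = 183, so Q = (239.5 − 183)/2.5 = 22.6.
A monopolist chooses Q where MR = MC. MR = 239.5 − 5Q; setting this equal to 183 gives Q = 11.3 and P = 211.25.
Change in price: 211.25 − 183 = 28.25.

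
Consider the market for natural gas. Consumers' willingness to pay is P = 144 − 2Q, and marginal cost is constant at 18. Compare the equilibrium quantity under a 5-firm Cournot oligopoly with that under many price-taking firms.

In a 5-firm Cournot equilibrium, symmetry and the first-order condition give q = (144 − 18)/(12) = 10.5. So Q = 52.5 and P = 39.
Perfect competition: P = MC = 18, so 144 − 2Q = 18 and Q = 63.

Cournot: Q = 52.5; Competition: Q = 63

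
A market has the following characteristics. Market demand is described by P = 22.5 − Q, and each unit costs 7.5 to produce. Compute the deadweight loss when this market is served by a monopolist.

DWL = 28.125

Perfect competition: P = MC = 7.5, so 22.5 − Q = 7.5 and Q = 15.
A monopolist chooses Q where MR = MC. MR = 22.5 − 2Q; setting this equal to 7.5 gives Q = 7.5 and P = 15.
DWL is the triangle between Q = 7.5 and Q = 15: ½·(15 − 7.5)·(15 − 7.5) = 28.125.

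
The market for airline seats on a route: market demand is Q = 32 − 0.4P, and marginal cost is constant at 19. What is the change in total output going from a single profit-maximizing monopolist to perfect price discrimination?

Inverting demand: P = 80 − 2.5Q.
Monopoly sets MR = MC: 80 − 5Q = 19 ⇒ Q = 12.2, P = 80 − 2.5·12.2 = 49.5.
With perfect price discrimination, output is the efficient level Q = 24.4 (where demand meets MC), but every buyer pays their willingness to pay: CS = 0 and PS = total surplus.
Change in total output: 24.4 − 12.2 = 12.2.

Total output rises by 12.2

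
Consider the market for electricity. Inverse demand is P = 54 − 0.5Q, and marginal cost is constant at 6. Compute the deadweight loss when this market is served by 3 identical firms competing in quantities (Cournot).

Perfect competition: P = MC = 6, so 54 − 0.5Q = 6 and Q = 96.
Cournot with 3 identical firms: the symmetric best-response condition is 54 − 2q = 6. Each firm produces q = 24, total output Q = 72, price P = 18.
DWL is the triangle between Q = 72 and Q = 96: ½·(96 − 72)·(18 − 6) = 144.

DWL = 144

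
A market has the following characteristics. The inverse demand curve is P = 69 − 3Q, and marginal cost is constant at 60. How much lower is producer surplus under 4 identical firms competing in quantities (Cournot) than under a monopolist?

PS falls by 2.43

Monopoly sets MR = MC: 69 − 6Q = 60 ⇒ Q = 1.5, P = 69 − 3·1.5 = 64.5.
PS = (64.5 − 60)·1.5 = 6.75.
In a 4-firm Cournot equilibrium, symmetry and the first-order condition give q = (69 − 60)/(15) = 0.6. So Q = 2.4 and P = 61.8.
PS = (61.8 − 60)·2.4 = 4.32.
Change in producer surplus: 4.32 − 6.75 = −2.43.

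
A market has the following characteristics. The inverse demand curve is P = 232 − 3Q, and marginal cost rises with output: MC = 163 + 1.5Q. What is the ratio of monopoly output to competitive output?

Q_m/Q_c = 0.6

A monopolist chooses Q where MR = MC. MR = 232 − 6Q; setting this equal to 163 + 1.5Q gives Q = 9.2 and P = 204.4.
Under competition P = MC: 232 − 3Q = 163 + 1.5Q ⇒ Q = 46/3, P = 186.
Ratio Q_m/Q_c = 9.2/(46/3) = 0.6.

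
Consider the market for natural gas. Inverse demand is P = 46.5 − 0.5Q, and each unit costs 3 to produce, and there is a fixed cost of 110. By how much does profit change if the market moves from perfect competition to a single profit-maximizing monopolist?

π rises by 946.125

Perfect competition: P = MC = 3, so 46.5 − 0.5Q = 3 and Q = 87.
Profit = (3 − 3)·87 − 110 = −110.
Monopoly sets MR = MC: 46.5 − Q = 3 ⇒ Q = 43.5, P = 46.5 − 0.5·43.5 = 24.75.
Profit = (24.75 − 3)·43.5 − 110 = 836.125.
Change in profit: 836.125 − −110 = 946.125.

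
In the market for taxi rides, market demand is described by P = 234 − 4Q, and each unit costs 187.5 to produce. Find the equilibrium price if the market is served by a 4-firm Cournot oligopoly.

P = 196.8

Cournot with 4 identical firms: the symmetric best-response condition is 234 − 20q = 187.5. Each firm produces q = 2.325, total output Q = 9.3, price P = 196.8.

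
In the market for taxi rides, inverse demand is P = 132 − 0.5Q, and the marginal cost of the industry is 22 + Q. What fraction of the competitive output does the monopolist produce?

A monopolist chooses Q where MR = MC. MR = 132 − Q; setting this equal to 22 + Q gives Q = 55 and P = 104.5.
Competitive equilibrium sets price equal to marginal cost: 132 − 0.5Q = 22 + Q, so Q = 220/3 and P = 286/3.
Ratio Q_m/Q_c = 55/(220/3) = 0.75.

Q_m/Q_c = 0.75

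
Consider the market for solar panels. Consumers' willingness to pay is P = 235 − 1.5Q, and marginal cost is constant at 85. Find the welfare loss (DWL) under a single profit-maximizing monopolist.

DWL = 1875

Competitive firms price at marginal cost: P = 85, giving Q = 100.
Monopoly sets MR = MC: 235 − 3Q = 85 ⇒ Q = 50, P = 235 − 1.5·50 = 160.
DWL is the triangle between Q = 50 and Q = 100: ½·(100 − 50)·(160 − 85) = 1875.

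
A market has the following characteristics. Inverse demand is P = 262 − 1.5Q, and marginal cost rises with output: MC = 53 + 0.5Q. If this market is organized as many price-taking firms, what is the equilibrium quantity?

Under competition P = MC: 262 − 1.5Q = 53 + 0.5Q ⇒ Q = 104.5, P = 105.25.

Q = 104.5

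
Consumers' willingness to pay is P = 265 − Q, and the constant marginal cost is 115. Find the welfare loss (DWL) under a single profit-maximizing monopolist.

DWL = 2812.5

Perfect competition: P = MC = 115, so 265 − Q = 115 and Q = 150.
Monopoly sets MR = MC: 265 − 2Q = 115 ⇒ Q = 75, P = 265 − 75 = 190.
DWL is the triangle between Q = 75 and Q = 150: ½·(150 − 75)·(190 − 115) = 2812.5.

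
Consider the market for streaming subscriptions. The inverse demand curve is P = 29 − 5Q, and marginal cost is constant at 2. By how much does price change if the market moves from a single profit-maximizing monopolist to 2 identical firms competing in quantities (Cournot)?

P falls by 4.5

A monopolist chooses Q where MR = MC. MR = 29 − 10Q; setting this equal to 2 gives Q = 2.7 and P = 15.5.
Cournot with 2 identical firms: the symmetric best-response condition is 29 − 15q = 2. Each firm produces q = 1.8, total output Q = 3.6, price P = 11.
Change in price: 11 − 15.5 = −4.5.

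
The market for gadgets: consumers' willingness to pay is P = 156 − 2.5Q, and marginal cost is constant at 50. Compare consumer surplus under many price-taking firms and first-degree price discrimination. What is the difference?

Competitive firms price at marginal cost: P = 50, giving Q = 42.4.
CS = ½·(156 − 50)·42.4 = 2247.2.
With perfect price discrimination, output is the efficient level Q = 42.4 (where demand meets MC), but every buyer pays their willingness to pay: CS = 0 and PS = total surplus.
CS = 0.
Change in consumer surplus: 0 − 2247.2 = −2247.2.

Consumer surplus falls by 2247.2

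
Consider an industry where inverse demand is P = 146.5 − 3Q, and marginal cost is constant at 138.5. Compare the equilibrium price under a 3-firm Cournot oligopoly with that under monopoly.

Cournot: P = 140.5; Monopoly: P = 142.5

With 3 symmetric Cournot firms, each firm's FOC gives 146.5 − 12q = 138.5, so q = 2/3, Q = 3·2/3 = 2, and P = 140.5.
A monopolist chooses Q where MR = MC. MR = 146.5 − 6Q; setting this equal to 138.5 gives Q = 4/3 and P = 142.5.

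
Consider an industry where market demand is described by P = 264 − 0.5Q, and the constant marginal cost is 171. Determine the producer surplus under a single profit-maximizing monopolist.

PS = 4324.5

Monopoly sets MR = MC: 264 − Q = 171 ⇒ Q = 93, P = 264 − 0.5·93 = 217.5.
PS = (217.5 − 171)·93 = 4324.5.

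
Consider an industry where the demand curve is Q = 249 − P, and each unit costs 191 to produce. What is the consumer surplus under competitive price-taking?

Inverting demand: P = 249 − Q.
Competitive firms price at marginal cost: P = 191, giving Q = 58.
CS = ½·(249 − 191)·58 = 1682.

CS = 1682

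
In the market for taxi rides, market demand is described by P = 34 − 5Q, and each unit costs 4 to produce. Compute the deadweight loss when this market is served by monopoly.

DWL = 22.5

Perfect competition: P = MC = 4, so 34 − 5Q = 4 and Q = 6.
The monopolist equates marginal revenue to marginal cost: 34 − 10Q = 4, so Q = 3. From demand, P = 19.
DWL is the triangle between Q = 3 and Q = 6: ½·(6 − 3)·(19 − 4) = 22.5.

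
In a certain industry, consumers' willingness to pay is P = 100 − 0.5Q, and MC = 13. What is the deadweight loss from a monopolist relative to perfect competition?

Competitive firms price at marginal cost: P = 13, giving Q = 174.
The monopolist equates marginal revenue to marginal cost: 100 − Q = 13, so Q = 87. From demand, P = 56.5.
DWL is the triangle between Q = 87 and Q = 174: ½·(174 − 87)·(56.5 − 13) = 1892.25.

DWL = 1892.25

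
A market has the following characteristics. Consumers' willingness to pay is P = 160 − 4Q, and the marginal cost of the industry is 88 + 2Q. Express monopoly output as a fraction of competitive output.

Q_m/Q_c = 0.6

A monopolist chooses Q where MR = MC. MR = 160 − 8Q; setting this equal to 88 + 2Q gives Q = 7.2 and P = 131.2.
Competitive equilibrium sets price equal to marginal cost: 160 − 4Q = 88 + 2Q, so Q = 12 and P = 112.
Ratio Q_m/Q_c = 7.2/12 = 0.6.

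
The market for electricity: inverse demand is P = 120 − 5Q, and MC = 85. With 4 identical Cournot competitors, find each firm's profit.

π_i = 9.8

With 4 symmetric Cournot firms, each firm's FOC gives 120 − 25q = 85, so q = 1.4, Q = 4·1.4 = 5.6, and P = 92.
Each firm's profit = (92 − 85)·1.4 = 9.8.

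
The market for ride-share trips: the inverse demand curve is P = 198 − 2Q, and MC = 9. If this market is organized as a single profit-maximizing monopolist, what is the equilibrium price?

P = 103.5

Monopoly sets MR = MC: 198 − 4Q = 9 ⇒ Q = 47.25, P = 198 − 2·47.25 = 103.5.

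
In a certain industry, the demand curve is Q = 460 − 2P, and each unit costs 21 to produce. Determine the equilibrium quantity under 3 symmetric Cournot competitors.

Inverting demand: P = 230 − 0.5Q.
With 3 symmetric Cournot firms, each firm's FOC gives 230 − 2q = 21, so q = 104.5, Q = 3·104.5 = 313.5, and P = 73.25.

Q = 313.5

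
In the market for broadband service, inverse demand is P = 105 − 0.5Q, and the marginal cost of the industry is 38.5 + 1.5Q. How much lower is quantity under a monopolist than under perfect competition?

Quantity falls by 6.65

Competitive equilibrium sets price equal to marginal cost: 105 − 0.5Q = 38.5 + 1.5Q, so Q = 33.25 and P = 88.375.
Monopoly sets MR = MC: 105 − Q = 38.5 + 1.5Q ⇒ Q = 26.6, P = 105 − 0.5·26.6 = 91.7.
Change in quantity: 26.6 − 33.25 = −6.65.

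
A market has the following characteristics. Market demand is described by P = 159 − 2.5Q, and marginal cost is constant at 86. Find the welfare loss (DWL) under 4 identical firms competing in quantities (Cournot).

Under competition P = MC = 86, so Q = (159 − 86)/2.5 = 29.2.
In a 4-firm Cournot equilibrium, symmetry and the first-order condition give q = (159 − 86)/(12.5) = 5.84. So Q = 23.36 and P = 100.6.
DWL is the triangle between Q = 23.36 and Q = 29.2: ½·(29.2 − 23.36)·(100.6 − 86) = 42.632.

DWL = 42.632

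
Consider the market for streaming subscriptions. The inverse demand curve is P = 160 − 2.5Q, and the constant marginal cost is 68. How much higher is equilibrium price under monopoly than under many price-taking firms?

P rises by 46

Perfect competition: P = MC = 68, so 160 − 2.5Q = 68 and Q = 36.8.
A monopolist chooses Q where MR = MC. MR = 160 − 5Q; setting this equal to 68 gives Q = 18.4 and P = 114.
Change in equilibrium price: 114 − 68 = 46.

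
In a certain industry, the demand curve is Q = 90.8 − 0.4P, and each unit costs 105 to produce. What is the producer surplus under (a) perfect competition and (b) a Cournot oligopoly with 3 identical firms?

Inverting demand: P = 227 − 2.5Q.
Competitive firms price at marginal cost: P = 105, giving Q = 48.8.
PS = (105 − 105)·48.8 = 0.
In a 3-firm Cournot equilibrium, symmetry and the first-order condition give q = (227 − 105)/(10) = 12.2. So Q = 36.6 and P = 135.5.
PS = (135.5 − 105)·36.6 = 1116.3.

Competition: PS = 0; Cournot: PS = 1116.3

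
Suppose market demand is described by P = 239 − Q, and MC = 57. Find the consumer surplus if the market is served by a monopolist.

The monopolist equates marginal revenue to marginal cost: 239 − 2Q = 57, so Q = 91. From demand, P = 148.
CS = ½·(239 − 148)·91 = 4140.5.

CS = 4140.5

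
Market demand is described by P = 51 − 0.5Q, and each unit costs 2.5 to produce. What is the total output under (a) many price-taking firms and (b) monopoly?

Under competition P = MC = 2.5, so Q = (51 − 2.5)/0.5 = 97.
A monopolist chooses Q where MR = MC. MR = 51 − Q; setting this equal to 2.5 gives Q = 48.5 and P = 26.75.

Competition: Q = 97; Monopoly: Q = 48.5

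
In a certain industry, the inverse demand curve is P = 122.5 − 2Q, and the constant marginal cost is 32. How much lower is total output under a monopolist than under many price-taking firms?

Q falls by 22.625

Competitive firms price at marginal cost: P = 32, giving Q = 45.25.
Monopoly sets MR = MC: 122.5 − 4Q = 32 ⇒ Q = 22.625, P = 122.5 − 2·22.625 = 77.25.
Change in total output: 22.625 − 45.25 = −22.625.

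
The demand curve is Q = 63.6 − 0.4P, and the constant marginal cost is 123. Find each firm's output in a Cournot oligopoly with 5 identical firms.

Inverting demand: P = 159 − 2.5Q.
In a 5-firm Cournot equilibrium, symmetry and the first-order condition give q = (159 − 123)/(15) = 2.4. So Q = 12 and P = 129.

q_i = 2.4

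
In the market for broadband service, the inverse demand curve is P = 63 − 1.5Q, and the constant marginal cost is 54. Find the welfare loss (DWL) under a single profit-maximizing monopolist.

Under competition P = MC = 54, so Q = (63 − 54)/1.5 = 6.
Monopoly sets MR = MC: 63 − 3Q = 54 ⇒ Q = 3, P = 63 − 1.5·3 = 58.5.
DWL is the triangle between Q = 3 and Q = 6: ½·(6 − 3)·(58.5 − 54) = 6.75.

DWL = 6.75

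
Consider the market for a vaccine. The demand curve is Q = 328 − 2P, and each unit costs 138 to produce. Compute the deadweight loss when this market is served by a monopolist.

Inverting demand: P = 164 − 0.5Q.
Competitive firms price at marginal cost: P = 138, giving Q = 52.
Monopoly sets MR = MC: 164 − Q = 138 ⇒ Q = 26, P = 164 − 0.5·26 = 151.
DWL is the triangle between Q = 26 and Q = 52: ½·(52 − 26)·(151 − 138) = 169.

DWL = 169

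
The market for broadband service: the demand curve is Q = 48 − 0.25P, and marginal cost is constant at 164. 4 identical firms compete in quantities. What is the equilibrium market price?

P = 169.6

Inverting demand: P = 192 − 4Q.
With 4 symmetric Cournot firms, each firm's FOC gives 192 − 20q = 164, so q = 1.4, Q = 4·1.4 = 5.6, and P = 169.6.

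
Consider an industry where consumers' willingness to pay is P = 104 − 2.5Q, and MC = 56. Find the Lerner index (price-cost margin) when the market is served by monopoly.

Monopoly sets MR = MC: 104 − 5Q = 56 ⇒ Q = 9.6, P = 104 − 2.5·9.6 = 80.
Lerner index = (P − MC)/P = (80 − 56)/80 = 0.3.

Lerner index = 0.3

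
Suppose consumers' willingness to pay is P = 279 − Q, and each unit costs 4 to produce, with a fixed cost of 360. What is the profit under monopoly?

Profit = 18546.25

A monopolist chooses Q where MR = MC. MR = 279 − 2Q; setting this equal to 4 gives Q = 137.5 and P = 141.5.
Profit = (141.5 − 4)·137.5 − 360 = 18546.25.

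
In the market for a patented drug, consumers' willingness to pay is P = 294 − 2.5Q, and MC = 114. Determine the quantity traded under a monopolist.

A monopolist chooses Q where MR = MC. MR = 294 − 5Q; setting this equal to 114 gives Q = 36 and P = 204.

Q = 36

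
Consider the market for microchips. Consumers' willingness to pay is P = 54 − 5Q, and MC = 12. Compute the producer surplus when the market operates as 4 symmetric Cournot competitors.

In a 4-firm Cournot equilibrium, symmetry and the first-order condition give q = (54 − 12)/(25) = 1.68. So Q = 6.72 and P = 20.4.
PS = (20.4 − 12)·6.72 = 56.448.

PS = 56.448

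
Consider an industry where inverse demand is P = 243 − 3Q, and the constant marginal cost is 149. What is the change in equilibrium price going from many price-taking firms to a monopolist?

Under competition P = MC = 149, so Q = (243 − 149)/3 = 94/3.
A monopolist chooses Q where MR = MC. MR = 243 − 6Q; setting this equal to 149 gives Q = 47/3 and P = 196.
Change in equilibrium price: 196 − 149 = 47.

Equilibrium price rises by 47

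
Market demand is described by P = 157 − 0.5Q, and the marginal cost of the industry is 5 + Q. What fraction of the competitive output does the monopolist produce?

Q_m/Q_c = 0.75

Monopoly sets MR = MC: 157 − Q = 5 + Q ⇒ Q = 76, P = 157 − 0.5·76 = 119.
Competitive equilibrium sets price equal to marginal cost: 157 − 0.5Q = 5 + Q, so Q = 304/3 and P = 319/3.
Ratio Q_m/Q_c = 76/(304/3) = 0.75.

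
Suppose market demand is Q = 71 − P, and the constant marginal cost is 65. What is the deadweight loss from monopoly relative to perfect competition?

Inverting demand: P = 71 − Q.
Perfect competition: P = MC = 65, so 71 − Q = 65 and Q = 6.
Monopoly sets MR = MC: 71 − 2Q = 65 ⇒ Q = 3, P = 71 − 3 = 68.
DWL is the triangle between Q = 3 and Q = 6: ½·(6 − 3)·(68 − 65) = 4.5.

DWL = 4.5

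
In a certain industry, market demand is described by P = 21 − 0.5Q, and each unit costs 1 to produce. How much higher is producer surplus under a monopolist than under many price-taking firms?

Perfect competition: P = MC = 1, so 21 − 0.5Q = 1 and Q = 40.
PS = (1 − 1)·40 = 0.
Monopoly sets MR = MC: 21 − Q = 1 ⇒ Q = 20, P = 21 − 0.5·20 = 11.
PS = (11 − 1)·20 = 200.
Change in producer surplus: 200 − 0 = 200.

Producer surplus rises by 200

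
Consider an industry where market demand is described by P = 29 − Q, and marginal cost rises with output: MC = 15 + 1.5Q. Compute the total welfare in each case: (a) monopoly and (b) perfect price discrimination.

Monopoly: TS = 36; Perfect PD: TS = 39.2

A monopolist chooses Q where MR = MC. MR = 29 − 2Q; setting this equal to 15 + 1.5Q gives Q = 4 and P = 25.
CS = ½·(29 − 25)·4 = 8; PS = (25·4 − 15·4 − ½·1.5·4²) = 28; TS = 36.
With perfect price discrimination, output is the efficient level Q = 5.6 (where demand meets MC), but every buyer pays their willingness to pay: CS = 0 and PS = total surplus.
TS = 39.2 (equal to competitive TS).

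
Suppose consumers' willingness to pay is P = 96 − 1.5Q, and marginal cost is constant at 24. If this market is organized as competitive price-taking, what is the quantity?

Q = 48

Under competition P = MC = 24, so Q = (96 − 24)/1.5 = 48.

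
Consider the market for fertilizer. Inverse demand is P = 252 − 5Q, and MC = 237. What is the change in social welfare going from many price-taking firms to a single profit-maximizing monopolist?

Social welfare falls by 5.625

Competitive firms price at marginal cost: P = 237, giving Q = 3.
CS = ½·(252 − 237)·3 = 22.5; PS = (237 − 237)·3 = 0; TS = 22.5.
The monopolist equates marginal revenue to marginal cost: 252 − 10Q = 237, so Q = 1.5. From demand, P = 244.5.
CS = ½·(252 − 244.5)·1.5 = 5.625; PS = (244.5 − 237)·1.5 = 11.25; TS = 16.875.
Change in social welfare: 16.875 − 22.5 = −5.625.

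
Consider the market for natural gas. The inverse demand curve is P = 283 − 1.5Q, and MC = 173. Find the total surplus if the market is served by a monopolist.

A monopolist chooses Q where MR = MC. MR = 283 − 3Q; setting this equal to 173 gives Q = 110/3 and P = 228.
CS = ½·(283 − 228)·110/3 = 3025/3; PS = (228 − 173)·110/3 = 6050/3; TS = 3025.

TS = 3025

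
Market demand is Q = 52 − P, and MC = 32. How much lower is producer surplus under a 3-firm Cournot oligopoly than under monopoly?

Producer surplus falls by 25

Inverting demand: P = 52 − Q.
Monopoly sets MR = MC: 52 − 2Q = 32 ⇒ Q = 10, P = 52 − 10 = 42.
PS = (42 − 32)·10 = 100.
Cournot with 3 identical firms: the symmetric best-response condition is 52 − 4q = 32. Each firm produces q = 5, total output Q = 15, price P = 37.
PS = (37 − 32)·15 = 75.
Change in producer surplus: 75 − 100 = −25.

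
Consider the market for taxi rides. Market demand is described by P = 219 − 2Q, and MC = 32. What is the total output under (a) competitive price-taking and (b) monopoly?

Perfect competition: P = MC = 32, so 219 − 2Q = 32 and Q = 93.5.
The monopolist equates marginal revenue to marginal cost: 219 − 4Q = 32, so Q = 46.75. From demand, P = 125.5.

Competition: Q = 93.5; Monopoly: Q = 46.75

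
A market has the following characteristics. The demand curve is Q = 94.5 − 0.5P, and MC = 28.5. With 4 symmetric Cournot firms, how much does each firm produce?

q_i = 16.05

Inverting demand: P = 189 − 2Q.
With 4 symmetric Cournot firms, each firm's FOC gives 189 − 10q = 28.5, so q = 16.05, Q = 4·16.05 = 64.2, and P = 60.6.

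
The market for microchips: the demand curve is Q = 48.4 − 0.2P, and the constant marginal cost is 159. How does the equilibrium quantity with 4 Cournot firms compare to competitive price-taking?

Inverting demand: P = 242 − 5Q.
Cournot with 4 identical firms: the symmetric best-response condition is 242 − 25q = 159. Each firm produces q = 3.32, total output Q = 13.28, price P = 175.6.
Competitive firms price at marginal cost: P = 159, giving Q = 16.6.

Cournot: Q = 13.28; Competition: Q = 16.6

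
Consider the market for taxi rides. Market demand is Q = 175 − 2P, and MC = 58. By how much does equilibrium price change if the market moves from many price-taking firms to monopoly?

P rises by 14.75

Inverting demand: P = 87.5 − 0.5Q.
Competitive firms price at marginal cost: P = 58, giving Q = 59.
Monopoly sets MR = MC: 87.5 − Q = 58 ⇒ Q = 29.5, P = 87.5 − 0.5·29.5 = 72.75.
Change in equilibrium price: 72.75 − 58 = 14.75.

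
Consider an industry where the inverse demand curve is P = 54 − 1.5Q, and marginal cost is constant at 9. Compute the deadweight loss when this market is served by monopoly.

DWL = 168.75

Under competition P = MC = 9, so Q = (54 − 9)/1.5 = 30.
Monopoly sets MR = MC: 54 − 3Q = 9 ⇒ Q = 15, P = 54 − 1.5·15 = 31.5.
DWL is the triangle between Q = 15 and Q = 30: ½·(30 − 15)·(31.5 − 9) = 168.75.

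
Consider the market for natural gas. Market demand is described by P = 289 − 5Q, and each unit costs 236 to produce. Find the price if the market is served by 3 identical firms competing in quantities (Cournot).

P = 249.25

Cournot with 3 identical firms: the symmetric best-response condition is 289 − 20q = 236. Each firm produces q = 2.65, total output Q = 7.95, price P = 249.25.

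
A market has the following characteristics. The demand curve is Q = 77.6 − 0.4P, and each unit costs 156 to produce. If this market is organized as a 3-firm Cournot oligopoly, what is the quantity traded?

Q = 11.4

Inverting demand: P = 194 − 2.5Q.
In a 3-firm Cournot equilibrium, symmetry and the first-order condition give q = (194 − 156)/(10) = 3.8. So Q = 11.4 and P = 165.5.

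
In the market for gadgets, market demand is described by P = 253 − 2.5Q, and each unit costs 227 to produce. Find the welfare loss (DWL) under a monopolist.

Perfect competition: P = MC = 227, so 253 − 2.5Q = 227 and Q = 10.4.
The monopolist equates marginal revenue to marginal cost: 253 − 5Q = 227, so Q = 5.2. From demand, P = 240.
DWL is the triangle between Q = 5.2 and Q = 10.4: ½·(10.4 − 5.2)·(240 − 227) = 33.8.

DWL = 33.8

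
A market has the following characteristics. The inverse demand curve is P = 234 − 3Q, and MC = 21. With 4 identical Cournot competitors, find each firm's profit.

π_i = 604.92

Cournot with 4 identical firms: the symmetric best-response condition is 234 − 15q = 21. Each firm produces q = 14.2, total output Q = 56.8, price P = 63.6.
Each firm's profit = (63.6 − 21)·14.2 = 604.92.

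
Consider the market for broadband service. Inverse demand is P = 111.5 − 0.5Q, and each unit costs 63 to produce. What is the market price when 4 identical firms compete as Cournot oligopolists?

P = 72.7

Cournot with 4 identical firms: the symmetric best-response condition is 111.5 − 2.5q = 63. Each firm produces q = 19.4, total output Q = 77.6, price P = 72.7.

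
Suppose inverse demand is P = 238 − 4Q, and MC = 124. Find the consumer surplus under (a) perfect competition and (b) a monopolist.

Competition: CS = 1624.5; Monopoly: CS = 406.125

Competitive firms price at marginal cost: P = 124, giving Q = 28.5.
CS = ½·(238 − 124)·28.5 = 1624.5.
The monopolist equates marginal revenue to marginal cost: 238 − 8Q = 124, so Q = 14.25. From demand, P = 181.
CS = ½·(238 − 181)·14.25 = 406.125.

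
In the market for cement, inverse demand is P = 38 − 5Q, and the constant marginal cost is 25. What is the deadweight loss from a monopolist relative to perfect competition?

Under competition P = MC = 25, so Q = (38 − 25)/5 = 2.6.
The monopolist equates marginal revenue to marginal cost: 38 − 10Q = 25, so Q = 1.3. From demand, P = 31.5.
DWL is the triangle between Q = 1.3 and Q = 2.6: ½·(2.6 − 1.3)·(31.5 − 25) = 4.225.

DWL = 4.225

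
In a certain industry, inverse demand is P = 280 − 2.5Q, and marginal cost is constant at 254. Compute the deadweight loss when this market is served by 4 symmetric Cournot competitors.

Competitive firms price at marginal cost: P = 254, giving Q = 10.4.
Cournot with 4 identical firms: the symmetric best-response condition is 280 − 12.5q = 254. Each firm produces q = 2.08, total output Q = 8.32, price P = 259.2.
DWL is the triangle between Q = 8.32 and Q = 10.4: ½·(10.4 − 8.32)·(259.2 − 254) = 5.408.

DWL = 5.408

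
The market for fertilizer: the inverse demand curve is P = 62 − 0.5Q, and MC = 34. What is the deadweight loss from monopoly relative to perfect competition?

Perfect competition: P = MC = 34, so 62 − 0.5Q = 34 and Q = 56.
The monopolist equates marginal revenue to marginal cost: 62 − Q = 34, so Q = 28. From demand, P = 48.
DWL is the triangle between Q = 28 and Q = 56: ½·(56 − 28)·(48 − 34) = 196.

DWL = 196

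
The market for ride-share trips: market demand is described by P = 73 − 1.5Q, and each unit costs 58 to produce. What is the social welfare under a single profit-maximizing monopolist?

TS = 56.25

A monopolist chooses Q where MR = MC. MR = 73 − 3Q; setting this equal to 58 gives Q = 5 and P = 65.5.
CS = ½·(73 − 65.5)·5 = 18.75; PS = (65.5 − 58)·5 = 37.5; TS = 56.25.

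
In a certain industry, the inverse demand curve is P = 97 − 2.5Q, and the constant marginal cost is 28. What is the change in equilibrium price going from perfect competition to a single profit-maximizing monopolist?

Under competition P = MC = 28, so Q = (97 − 28)/2.5 = 27.6.
Monopoly sets MR = MC: 97 − 5Q = 28 ⇒ Q = 13.8, P = 97 − 2.5·13.8 = 62.5.
Change in equilibrium price: 62.5 − 28 = 34.5.

P rises by 34.5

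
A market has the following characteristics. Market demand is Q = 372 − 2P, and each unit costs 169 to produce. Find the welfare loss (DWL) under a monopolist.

DWL = 72.25

Inverting demand: P = 186 − 0.5Q.
Under competition P = MC = 169, so Q = (186 − 169)/0.5 = 34.
Monopoly sets MR = MC: 186 − Q = 169 ⇒ Q = 17, P = 186 − 0.5·17 = 177.5.
DWL is the triangle between Q = 17 and Q = 34: ½·(34 − 17)·(177.5 − 169) = 72.25.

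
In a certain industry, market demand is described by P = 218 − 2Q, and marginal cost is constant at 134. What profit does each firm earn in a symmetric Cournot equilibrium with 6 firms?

π_i = 72

In a 6-firm Cournot equilibrium, symmetry and the first-order condition give q = (218 − 134)/(14) = 6. So Q = 36 and P = 146.
Each firm's profit = (146 − 134)·6 = 72.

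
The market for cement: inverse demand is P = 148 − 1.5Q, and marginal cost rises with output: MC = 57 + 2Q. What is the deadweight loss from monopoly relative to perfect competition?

Under competition P = MC: 148 − 1.5Q = 57 + 2Q ⇒ Q = 26, P = 109.
Monopoly sets MR = MC: 148 − 3Q = 57 + 2Q ⇒ Q = 18.2, P = 148 − 1.5·18.2 = 120.7.
CS = ½·(148 − 109)·26 = 507; PS = (109·26 − 57·26 − ½·2·26²) = 676; TS = 1183.
CS = ½·(148 − 120.7)·18.2 = 248.43; PS = (120.7·18.2 − 57·18.2 − ½·2·18.2²) = 828.1; TS = 1076.53.
DWL = 1183 − 1076.53 = 106.47.

DWL = 106.47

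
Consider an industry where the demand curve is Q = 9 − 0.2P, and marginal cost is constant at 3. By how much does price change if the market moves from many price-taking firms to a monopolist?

Price rises by 21

Inverting demand: P = 45 − 5Q.
Competitive firms price at marginal cost: P = 3, giving Q = 8.4.
Monopoly sets MR = MC: 45 − 10Q = 3 ⇒ Q = 4.2, P = 45 − 5·4.2 = 24.
Change in price: 24 − 3 = 21.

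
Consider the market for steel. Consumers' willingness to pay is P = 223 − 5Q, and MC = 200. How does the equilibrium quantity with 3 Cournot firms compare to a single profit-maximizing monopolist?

Cournot: Q = 3.45; Monopoly: Q = 2.3

In a 3-firm Cournot equilibrium, symmetry and the first-order condition give q = (223 − 200)/(20) = 1.15. So Q = 3.45 and P = 205.75.
Monopoly sets MR = MC: 223 − 10Q = 200 ⇒ Q = 2.3, P = 223 − 5·2.3 = 211.5.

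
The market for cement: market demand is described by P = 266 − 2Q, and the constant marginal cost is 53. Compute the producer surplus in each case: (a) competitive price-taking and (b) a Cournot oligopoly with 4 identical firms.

Under competition P = MC = 53, so Q = (266 − 53)/2 = 106.5.
PS = (53 − 53)·106.5 = 0.
Cournot with 4 identical firms: the symmetric best-response condition is 266 − 10q = 53. Each firm produces q = 21.3, total output Q = 85.2, price P = 95.6.
PS = (95.6 − 53)·85.2 = 3629.52.

Competition: PS = 0; Cournot: PS = 3629.52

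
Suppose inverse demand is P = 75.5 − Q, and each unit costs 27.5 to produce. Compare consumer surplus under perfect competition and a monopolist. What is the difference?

Perfect competition: P = MC = 27.5, so 75.5 − Q = 27.5 and Q = 48.
CS = ½·(75.5 − 27.5)·48 = 1152.
A monopolist chooses Q where MR = MC. MR = 75.5 − 2Q; setting this equal to 27.5 gives Q = 24 and P = 51.5.
CS = ½·(75.5 − 51.5)·24 = 288.
Change in consumer surplus: 288 − 1152 = −864.

CS falls by 864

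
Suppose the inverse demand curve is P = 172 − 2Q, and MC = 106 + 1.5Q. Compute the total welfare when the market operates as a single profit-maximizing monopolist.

The monopolist equates marginal revenue to marginal cost: 172 − 4Q = 106 + 1.5Q, so Q = 12. From demand, P = 148.
CS = ½·(172 − 148)·12 = 144; PS = (148·12 − 106·12 − ½·1.5·12²) = 396; TS = 540.

TS = 540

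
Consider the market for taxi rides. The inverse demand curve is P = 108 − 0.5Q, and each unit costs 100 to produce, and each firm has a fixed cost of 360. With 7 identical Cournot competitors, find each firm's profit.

π_i = −358

In a 7-firm Cournot equilibrium, symmetry and the first-order condition give q = (108 − 100)/(4) = 2. So Q = 14 and P = 101.
Each firm's profit = (101 − 100)·2 − 360 = −358.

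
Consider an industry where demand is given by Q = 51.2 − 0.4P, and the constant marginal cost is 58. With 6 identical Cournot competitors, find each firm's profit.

π_i = 40

Inverting demand: P = 128 − 2.5Q.
In a 6-firm Cournot equilibrium, symmetry and the first-order condition give q = (128 − 58)/(17.5) = 4. So Q = 24 and P = 68.
Each firm's profit = (68 − 58)·4 = 40.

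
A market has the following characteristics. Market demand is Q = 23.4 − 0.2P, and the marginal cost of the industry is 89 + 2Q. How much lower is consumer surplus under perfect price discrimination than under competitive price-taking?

Consumer surplus falls by 40

Inverting demand: P = 117 − 5Q.
Competitive equilibrium sets price equal to marginal cost: 117 − 5Q = 89 + 2Q, so Q = 4 and P = 97.
CS = ½·(117 − 97)·4 = 40.
A perfectly discriminating monopolist sells every unit with P(Q) ≥ MC(Q), so output equals the competitive quantity Q = 4. Each buyer pays their reservation price, so CS = 0 and the firm captures all surplus.
CS = 0.
Change in consumer surplus: 0 − 40 = −40.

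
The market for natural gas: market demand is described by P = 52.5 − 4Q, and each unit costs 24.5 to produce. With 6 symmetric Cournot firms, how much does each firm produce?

With 6 symmetric Cournot firms, each firm's FOC gives 52.5 − 28q = 24.5, so q = 1, Q = 6·1 = 6, and P = 28.5.

q_i = 1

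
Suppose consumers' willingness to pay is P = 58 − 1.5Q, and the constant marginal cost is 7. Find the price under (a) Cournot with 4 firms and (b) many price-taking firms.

In a 4-firm Cournot equilibrium, symmetry and the first-order condition give q = (58 − 7)/(7.5) = 6.8. So Q = 27.2 and P = 17.2.
Perfect competition: P = MC = 7, so 58 − 1.5Q = 7 and Q = 34.

Cournot: P = 17.2; Competition: P = 7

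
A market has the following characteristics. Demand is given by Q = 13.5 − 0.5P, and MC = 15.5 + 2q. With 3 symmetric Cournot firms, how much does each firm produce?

q_i = 1.15

Inverting demand: P = 27 − 2Q.
With 3 symmetric Cournot firms, each firm's FOC gives 27 − 8q = 15.5 + 2q, so q = 1.15, Q = 3·1.15 = 3.45, and P = 20.1.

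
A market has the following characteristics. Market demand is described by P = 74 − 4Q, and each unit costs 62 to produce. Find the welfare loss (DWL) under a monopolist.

Competitive firms price at marginal cost: P = 62, giving Q = 3.
A monopolist chooses Q where MR = MC. MR = 74 − 8Q; setting this equal to 62 gives Q = 1.5 and P = 68.
DWL is the triangle between Q = 1.5 and Q = 3: ½·(3 − 1.5)·(68 − 62) = 4.5.

DWL = 4.5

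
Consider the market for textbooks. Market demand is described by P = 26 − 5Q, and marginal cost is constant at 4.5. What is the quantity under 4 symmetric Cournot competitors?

Q = 3.44

In a 4-firm Cournot equilibrium, symmetry and the first-order condition give q = (26 − 4.5)/(25) = 0.86. So Q = 3.44 and P = 8.8.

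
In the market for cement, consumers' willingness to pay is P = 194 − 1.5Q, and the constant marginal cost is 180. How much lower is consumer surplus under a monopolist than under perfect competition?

Consumer surplus falls by 49

Under competition P = MC = 180, so Q = (194 − 180)/1.5 = 28/3.
CS = ½·(194 − 180)·28/3 = 196/3.
Monopoly sets MR = MC: 194 − 3Q = 180 ⇒ Q = 14/3, P = 194 − 1.5·14/3 = 187.
CS = ½·(194 − 187)·14/3 = 49/3.
Change in consumer surplus: 49/3 − 196/3 = −49.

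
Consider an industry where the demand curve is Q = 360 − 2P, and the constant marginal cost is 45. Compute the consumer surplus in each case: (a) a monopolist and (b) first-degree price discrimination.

Monopoly: CS = 4556.25; Perfect PD: CS = 0

Inverting demand: P = 180 − 0.5Q.
Monopoly sets MR = MC: 180 − Q = 45 ⇒ Q = 135, P = 180 − 0.5·135 = 112.5.
CS = ½·(180 − 112.5)·135 = 4556.25.
With perfect price discrimination, output is the efficient level Q = 270 (where demand meets MC), but every buyer pays their willingness to pay: CS = 0 and PS = total surplus.
CS = 0.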